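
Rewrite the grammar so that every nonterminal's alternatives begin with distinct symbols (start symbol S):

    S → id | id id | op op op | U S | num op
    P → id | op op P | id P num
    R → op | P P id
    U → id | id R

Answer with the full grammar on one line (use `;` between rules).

S → op op op | U S | num op | id S'; P → op op P | id P'; R → op | P P id; U → id U'; S' → eps | id; P' → eps | P num; U' → eps | R

S has alternatives sharing prefix 'id': factor to S → id S' with S' → ε | id.
P has alternatives sharing prefix 'id': factor to P → id P' with P' → ε | P num.
U has alternatives sharing prefix 'id': factor to U → id U' with U' → ε | R.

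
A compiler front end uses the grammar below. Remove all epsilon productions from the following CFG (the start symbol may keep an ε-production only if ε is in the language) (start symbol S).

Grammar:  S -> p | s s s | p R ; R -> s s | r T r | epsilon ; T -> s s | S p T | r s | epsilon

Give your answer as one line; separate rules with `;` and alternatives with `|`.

The nullable symbols are {R, T}.
ε ∉ L(G), so no ε-production is kept.
For each production, add variants omitting each subset of nullable occurrences: R → r T r gives r T r | r r. T → S p T gives S p T | S p.

S -> p | s s s | p R; R -> s s | r T r | r r; T -> s s | S p T | S p | r s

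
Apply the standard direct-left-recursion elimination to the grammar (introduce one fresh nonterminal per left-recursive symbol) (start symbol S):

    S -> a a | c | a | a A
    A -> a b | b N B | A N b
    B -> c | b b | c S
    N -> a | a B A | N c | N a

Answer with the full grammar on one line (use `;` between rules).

A, N are directly left-recursive.
For A: α = {N b}, β = {a b, b N B}. Rewrite as A → β A' and A' → α A' | ε.
For N: α = {c, a}, β = {a, a B A}. Rewrite as N → β N' and N' → α N' | ε.

S -> a a | c | a | a A; A -> a b A' | b N B A'; B -> c | b b | c S; N -> a N' | a B A N'; A' -> N b A' | epsilon; N' -> c N' | a N' | epsilon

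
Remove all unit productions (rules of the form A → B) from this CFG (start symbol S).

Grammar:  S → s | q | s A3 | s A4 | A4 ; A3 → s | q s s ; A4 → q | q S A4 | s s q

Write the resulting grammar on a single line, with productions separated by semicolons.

Unit pairs: S ⇒* {A4}.
For every A with A ⇒* B via unit rules, add B's non-unit alternatives to A; then delete every rule of the form X → Y.

S → q | q S A4 | s s q | s | s A3 | s A4; A3 → s | q s s; A4 → q | q S A4 | s s q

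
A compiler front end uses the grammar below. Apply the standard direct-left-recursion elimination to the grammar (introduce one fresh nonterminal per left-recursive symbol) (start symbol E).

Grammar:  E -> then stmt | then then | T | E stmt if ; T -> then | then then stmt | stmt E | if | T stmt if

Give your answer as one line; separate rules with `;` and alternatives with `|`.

E -> then stmt E' | then then E' | T E'; T -> then T' | then then stmt T' | stmt E T' | if T'; E' -> stmt if E' | ε; T' -> stmt if T' | ε

Left recursion appears on E, T.
For E: α = {stmt if}, β = {then stmt, then then, T}. Rewrite as E → β E' and E' → α E' | ε.
For T: α = {stmt if}, β = {then, then then stmt, stmt E, if}. Rewrite as T → β T' and T' → α T' | ε.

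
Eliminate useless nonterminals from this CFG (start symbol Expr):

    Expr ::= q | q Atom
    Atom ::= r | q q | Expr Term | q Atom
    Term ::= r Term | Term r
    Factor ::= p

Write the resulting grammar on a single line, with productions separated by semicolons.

Expr ::= q | q Atom; Atom ::= r | q q | q Atom

Generating nonterminals: {Atom, Expr, Factor}.
Reachable from Expr after that: {Atom, Expr}.
Removed useless symbols: {Factor, Term} and every production mentioning them.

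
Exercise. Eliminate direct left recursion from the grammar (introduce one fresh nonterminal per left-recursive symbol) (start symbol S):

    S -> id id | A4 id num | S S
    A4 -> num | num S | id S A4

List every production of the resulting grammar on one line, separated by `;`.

Directly left-recursive nonterminal: S.
For S: α = {S}, β = {id id, A4 id num}. Rewrite as S → β S' and S' → α S' | ε.

S -> id id S' | A4 id num S'; A4 -> num | num S | id S A4; S' -> S S' | ε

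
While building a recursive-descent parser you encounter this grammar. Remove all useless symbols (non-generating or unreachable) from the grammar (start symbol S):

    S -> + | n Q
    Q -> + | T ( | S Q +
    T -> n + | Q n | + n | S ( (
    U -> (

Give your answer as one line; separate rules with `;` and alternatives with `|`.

S -> + | n Q; Q -> + | T ( | S Q +; T -> n + | Q n | + n | S ( (

Generating nonterminals: {Q, S, T, U}.
Reachable from S after that: {Q, S, T}.
Removed useless symbols: {U} and every production mentioning them.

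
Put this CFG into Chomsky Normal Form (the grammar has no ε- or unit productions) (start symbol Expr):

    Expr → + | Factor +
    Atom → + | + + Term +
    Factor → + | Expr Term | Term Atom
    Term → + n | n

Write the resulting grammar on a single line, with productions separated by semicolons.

Expr → + | Factor X1; Atom → + | X1 Y1; Factor → + | Expr Term | Term Atom; Term → X1 X2 | n; X1 → +; X2 → n; Y1 → X1 Y2; Y2 → Term X1

Introduce a nonterminal for each terminal appearing in a rule of length ≥ 2: X1 → +, X2 → n.
Binarize each right-hand side of length ≥ 3 by chaining fresh nonterminals (Y1, Y2, …): affected rules were Atom → X1 X1 Term X1.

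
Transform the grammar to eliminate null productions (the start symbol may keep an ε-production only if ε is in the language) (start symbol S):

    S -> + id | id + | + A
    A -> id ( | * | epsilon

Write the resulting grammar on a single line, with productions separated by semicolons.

S -> + id | id + | + A | +; A -> id ( | *

The nullable symbols are {A}.
ε ∉ L(G), so no ε-production is kept.
Add the nullable-subset variants: S → + A gives + A | +.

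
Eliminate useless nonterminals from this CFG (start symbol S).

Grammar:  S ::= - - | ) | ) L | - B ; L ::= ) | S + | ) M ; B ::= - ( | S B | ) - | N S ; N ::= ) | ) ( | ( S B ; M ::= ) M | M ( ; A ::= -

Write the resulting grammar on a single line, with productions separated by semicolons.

Generating nonterminals: {A, B, L, N, S}.
Reachable from S after that: {B, L, N, S}.
Removed useless symbols: {A, M} and every production mentioning them.

S ::= - - | ) | ) L | - B; L ::= ) | S +; B ::= - ( | S B | ) - | N S; N ::= ) | ) ( | ( S B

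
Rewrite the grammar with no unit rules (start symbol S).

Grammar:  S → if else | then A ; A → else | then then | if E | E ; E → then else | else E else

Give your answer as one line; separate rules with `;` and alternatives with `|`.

S → if else | then A; A → then else | else E else | else | then then | if E; E → then else | else E else

Unit pairs: A ⇒* {E}.
Replace each nonterminal's rules with the union of the non-unit rules of every nonterminal it unit-derives.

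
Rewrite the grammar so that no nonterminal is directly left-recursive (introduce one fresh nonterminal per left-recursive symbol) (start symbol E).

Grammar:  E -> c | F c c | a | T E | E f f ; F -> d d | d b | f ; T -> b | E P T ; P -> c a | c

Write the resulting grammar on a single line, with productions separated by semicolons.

E is directly left-recursive.
For E: α = {f f}, β = {c, F c c, a, T E}. Rewrite as E → β E' and E' → α E' | ε.

E -> c E' | F c c E' | a E' | T E E'; F -> d d | d b | f; T -> b | E P T; P -> c a | c; E' -> f f E' | eps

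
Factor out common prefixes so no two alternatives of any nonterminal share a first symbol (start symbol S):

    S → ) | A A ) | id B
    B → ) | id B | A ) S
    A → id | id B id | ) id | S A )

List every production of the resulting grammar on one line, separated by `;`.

A has alternatives sharing prefix 'id': factor to A → id A' with A' → ε | B id.

S → ) | A A ) | id B; B → ) | id B | A ) S; A → ) id | S A ) | id A'; A' → eps | B id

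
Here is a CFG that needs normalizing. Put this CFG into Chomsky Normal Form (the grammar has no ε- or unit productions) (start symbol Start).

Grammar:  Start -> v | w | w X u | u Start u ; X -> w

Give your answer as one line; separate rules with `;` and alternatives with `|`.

Introduce a nonterminal for each terminal appearing in a rule of length ≥ 2: X1 → w, X2 → u.
Binarize each right-hand side of length ≥ 3 by chaining fresh nonterminals (Y1, Y2, …): affected rules were Start → X1 X X2; Start → X2 Start X2.

Start -> v | w | X1 Y1 | X2 Y2; X -> w; X1 -> w; X2 -> u; Y1 -> X X2; Y2 -> Start X2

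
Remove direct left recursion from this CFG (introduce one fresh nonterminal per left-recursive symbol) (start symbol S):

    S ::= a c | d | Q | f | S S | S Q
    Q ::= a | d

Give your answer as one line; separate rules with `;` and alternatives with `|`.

S is directly left-recursive.
For S: α = {S, Q}, β = {a c, d, Q, f}. Rewrite as S → β S' and S' → α S' | ε.

S ::= a c S' | d S' | Q S' | f S'; Q ::= a | d; S' ::= S S' | Q S' | ε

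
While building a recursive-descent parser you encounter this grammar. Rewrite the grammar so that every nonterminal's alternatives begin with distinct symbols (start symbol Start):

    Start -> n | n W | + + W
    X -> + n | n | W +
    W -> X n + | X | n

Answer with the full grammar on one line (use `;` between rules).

Start -> + + W | n Start1; X -> + n | n | W +; W -> n | X W1; Start1 -> eps | W; W1 -> n + | eps

Start has alternatives sharing prefix 'n': factor to Start → n Start1 with Start1 → ε | W.
W has alternatives sharing prefix 'X': factor to W → X W1 with W1 → n + | ε.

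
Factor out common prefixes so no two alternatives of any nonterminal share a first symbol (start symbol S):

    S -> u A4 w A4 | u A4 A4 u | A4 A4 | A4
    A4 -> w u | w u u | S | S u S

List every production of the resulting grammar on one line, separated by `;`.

S has alternatives sharing prefix 'u A4': factor to S → u A4 S' with S' → w A4 | A4 u.
S has alternatives sharing prefix 'A4': factor to S → A4 S'' with S'' → A4 | ε.
A4 has alternatives sharing prefix 'w u': factor to A4 → w u A4' with A4' → ε | u.
A4 has alternatives sharing prefix 'S': factor to A4 → S A4'' with A4'' → ε | u S.

S -> u A4 S' | A4 S''; A4 -> w u A4' | S A4''; S' -> w A4 | A4 u; S'' -> A4 | ε; A4' -> ε | u; A4'' -> ε | u S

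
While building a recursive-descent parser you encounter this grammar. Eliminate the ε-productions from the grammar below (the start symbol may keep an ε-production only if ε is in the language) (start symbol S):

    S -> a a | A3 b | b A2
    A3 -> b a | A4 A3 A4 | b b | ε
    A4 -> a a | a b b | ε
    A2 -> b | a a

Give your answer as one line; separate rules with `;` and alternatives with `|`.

S -> a a | A3 b | b | b A2; A3 -> b a | A4 A3 A4 | A4 A3 | A4 A4 | A4 | A3 A4 | b b; A4 -> a a | a b b; A2 -> b | a a

The nullable symbols are {A3, A4}.
ε ∉ L(G), so no ε-production is kept.
Add the nullable-subset variants: S → A3 b gives A3 b | b. A3 → A4 A3 A4 gives A4 A3 A4 | A4 A3 | A4 A4 | A4 | A3 A4.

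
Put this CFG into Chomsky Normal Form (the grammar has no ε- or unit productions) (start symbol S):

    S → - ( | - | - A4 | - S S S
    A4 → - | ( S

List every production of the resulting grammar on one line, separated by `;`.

Introduce a nonterminal for each terminal appearing in a rule of length ≥ 2: X1 → -, X2 → (.
Binarize each right-hand side of length ≥ 3 by chaining fresh nonterminals (Y1, Y2, …): affected rules were S → X1 S S S.

S → X1 X2 | - | X1 A4 | X1 Y1; A4 → - | X2 S; X1 → -; X2 → (; Y1 → S Y2; Y2 → S S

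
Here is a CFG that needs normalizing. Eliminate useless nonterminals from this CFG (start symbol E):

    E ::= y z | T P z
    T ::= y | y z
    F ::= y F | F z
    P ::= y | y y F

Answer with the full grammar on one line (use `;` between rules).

E ::= y z | T P z; T ::= y | y z; P ::= y

Generating nonterminals: {E, P, T}.
Reachable from E after that: {E, P, T}.
Removed useless symbols: {F} and every production mentioning them.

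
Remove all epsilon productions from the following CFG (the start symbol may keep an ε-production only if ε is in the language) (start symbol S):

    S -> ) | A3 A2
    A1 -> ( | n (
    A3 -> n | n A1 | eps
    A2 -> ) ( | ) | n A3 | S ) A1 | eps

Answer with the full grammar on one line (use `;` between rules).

Nullable nonterminals: {A2, A3, S}.
ε ∈ L(G) since S is nullable, so keep S → ε.
For each production, add variants omitting each subset of nullable occurrences: S → A3 A2 gives A3 A2 | A3 | A2. A2 → n A3 gives n A3 | n. A2 → S ) A1 gives S ) A1 | ) A1.

S -> ) | A3 A2 | A3 | A2 | ε; A1 -> ( | n (; A3 -> n | n A1; A2 -> ) ( | ) | n A3 | n | S ) A1 | ) A1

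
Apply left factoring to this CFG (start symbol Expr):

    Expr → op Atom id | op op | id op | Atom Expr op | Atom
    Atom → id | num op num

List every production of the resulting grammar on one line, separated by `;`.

Expr has alternatives sharing prefix 'op': factor to Expr → op Expr1 with Expr1 → Atom id | op.
Expr has alternatives sharing prefix 'Atom': factor to Expr → Atom Expr2 with Expr2 → Expr op | ε.

Expr → id op | op Expr1 | Atom Expr2; Atom → id | num op num; Expr1 → Atom id | op; Expr2 → Expr op | ε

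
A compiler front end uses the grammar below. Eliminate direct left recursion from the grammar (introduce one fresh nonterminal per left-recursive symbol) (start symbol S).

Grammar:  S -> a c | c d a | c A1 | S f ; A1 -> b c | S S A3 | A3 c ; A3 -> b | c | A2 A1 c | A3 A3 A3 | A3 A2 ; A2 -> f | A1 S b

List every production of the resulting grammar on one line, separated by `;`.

Directly left-recursive nonterminals: S, A3.
For S: α = {f}, β = {a c, c d a, c A1}. Rewrite as S → β S' and S' → α S' | ε.
For A3: α = {A3 A3, A2}, β = {b, c, A2 A1 c}. Rewrite as A3 → β A3' and A3' → α A3' | ε.

S -> a c S' | c d a S' | c A1 S'; A1 -> b c | S S A3 | A3 c; A3 -> b A3' | c A3' | A2 A1 c A3'; A2 -> f | A1 S b; S' -> f S' | ε; A3' -> A3 A3 A3' | A2 A3' | ε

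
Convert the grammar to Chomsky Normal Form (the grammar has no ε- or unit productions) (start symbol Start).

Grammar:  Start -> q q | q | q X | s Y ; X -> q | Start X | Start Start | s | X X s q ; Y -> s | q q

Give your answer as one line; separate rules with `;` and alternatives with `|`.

Start -> X1 X1 | q | X1 X | X2 Y; X -> q | Start X | Start Start | s | X Y1; Y -> s | X1 X1; X1 -> q; X2 -> s; Y1 -> X Y2; Y2 -> X2 X1

Introduce a nonterminal for each terminal appearing in a rule of length ≥ 2: X1 → q, X2 → s.
Binarize each right-hand side of length ≥ 3 by chaining fresh nonterminals (Y1, Y2, …): affected rules were X → X X X2 X1.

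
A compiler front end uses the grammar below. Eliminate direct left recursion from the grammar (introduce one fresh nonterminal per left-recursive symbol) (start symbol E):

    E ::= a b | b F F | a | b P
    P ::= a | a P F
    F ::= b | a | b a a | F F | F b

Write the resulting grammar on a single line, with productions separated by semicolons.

E ::= a b | b F F | a | b P; P ::= a | a P F; F ::= b F' | a F' | b a a F'; F' ::= F F' | b F' | eps

Directly left-recursive nonterminal: F.
For F: α = {F, b}, β = {b, a, b a a}. Rewrite as F → β F' and F' → α F' | ε.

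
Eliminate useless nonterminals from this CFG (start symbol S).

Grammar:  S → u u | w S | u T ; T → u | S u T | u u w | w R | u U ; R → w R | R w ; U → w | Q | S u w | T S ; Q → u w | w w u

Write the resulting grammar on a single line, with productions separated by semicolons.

Generating nonterminals: {Q, S, T, U}.
Reachable from S after that: {Q, S, T, U}.
Removed useless symbols: {R} and every production mentioning them.

S → u u | w S | u T; T → u | S u T | u u w | u U; U → w | Q | S u w | T S; Q → u w | w w u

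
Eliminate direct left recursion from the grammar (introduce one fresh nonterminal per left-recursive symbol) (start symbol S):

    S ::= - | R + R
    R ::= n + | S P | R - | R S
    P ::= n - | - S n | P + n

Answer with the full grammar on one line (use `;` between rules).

Left recursion appears on R, P.
For R: α = {-, S}, β = {n +, S P}. Rewrite as R → β R' and R' → α R' | ε.
For P: α = {+ n}, β = {n -, - S n}. Rewrite as P → β P' and P' → α P' | ε.

S ::= - | R + R; R ::= n + R' | S P R'; P ::= n - P' | - S n P'; R' ::= - R' | S R' | epsilon; P' ::= + n P' | epsilon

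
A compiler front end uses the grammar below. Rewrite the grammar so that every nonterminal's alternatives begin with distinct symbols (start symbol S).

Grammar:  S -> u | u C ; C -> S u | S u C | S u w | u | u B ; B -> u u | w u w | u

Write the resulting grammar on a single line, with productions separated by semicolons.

S has alternatives sharing prefix 'u': factor to S → u S' with S' → ε | C.
C has alternatives sharing prefix 'S u': factor to C → S u C' with C' → ε | C | w.
C has alternatives sharing prefix 'u': factor to C → u C'' with C'' → ε | B.
B has alternatives sharing prefix 'u': factor to B → u B' with B' → u | ε.

S -> u S'; C -> S u C' | u C''; B -> w u w | u B'; S' -> ε | C; C' -> ε | C | w; C'' -> ε | B; B' -> u | ε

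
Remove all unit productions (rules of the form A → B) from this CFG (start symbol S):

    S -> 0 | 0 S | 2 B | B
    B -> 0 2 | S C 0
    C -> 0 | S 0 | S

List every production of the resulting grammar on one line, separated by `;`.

S -> 0 2 | S C 0 | 0 | 0 S | 2 B; B -> 0 2 | S C 0; C -> 0 2 | S C 0 | 0 | S 0 | 0 S | 2 B

Unit pairs: C ⇒* {B, S}; S ⇒* {B}.
For each unit pair (A, B), copy every non-unit production of B to A, then drop all unit productions.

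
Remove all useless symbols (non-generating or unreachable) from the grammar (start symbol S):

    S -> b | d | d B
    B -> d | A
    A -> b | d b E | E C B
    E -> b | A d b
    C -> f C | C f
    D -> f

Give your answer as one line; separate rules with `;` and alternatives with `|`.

S -> b | d | d B; B -> d | A; A -> b | d b E; E -> b | A d b

Generating nonterminals: {A, B, D, E, S}.
Reachable from S after that: {A, B, E, S}.
Removed useless symbols: {C, D} and every production mentioning them.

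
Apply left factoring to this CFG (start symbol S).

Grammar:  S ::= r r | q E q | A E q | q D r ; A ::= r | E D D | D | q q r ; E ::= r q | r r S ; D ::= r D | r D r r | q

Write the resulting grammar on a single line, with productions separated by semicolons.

S ::= r r | A E q | q S'; A ::= r | E D D | D | q q r; E ::= r E'; D ::= q | r D D'; S' ::= E q | D r; E' ::= q | r S; D' ::= ε | r r

S has alternatives sharing prefix 'q': factor to S → q S' with S' → E q | D r.
E has alternatives sharing prefix 'r': factor to E → r E' with E' → q | r S.
D has alternatives sharing prefix 'r D': factor to D → r D D' with D' → ε | r r.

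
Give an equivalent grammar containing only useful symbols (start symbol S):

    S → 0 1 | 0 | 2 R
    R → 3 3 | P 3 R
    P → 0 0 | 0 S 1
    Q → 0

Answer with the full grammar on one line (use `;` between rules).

S → 0 1 | 0 | 2 R; R → 3 3 | P 3 R; P → 0 0 | 0 S 1

Generating nonterminals: {P, Q, R, S}.
Reachable from S after that: {P, R, S}.
Removed useless symbols: {Q} and every production mentioning them.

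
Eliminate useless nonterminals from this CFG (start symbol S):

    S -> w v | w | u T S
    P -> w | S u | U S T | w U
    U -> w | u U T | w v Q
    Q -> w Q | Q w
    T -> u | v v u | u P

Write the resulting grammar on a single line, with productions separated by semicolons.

S -> w v | w | u T S; P -> w | S u | U S T | w U; U -> w | u U T; T -> u | v v u | u P

Generating nonterminals: {P, S, T, U}.
Reachable from S after that: {P, S, T, U}.
Removed useless symbols: {Q} and every production mentioning them.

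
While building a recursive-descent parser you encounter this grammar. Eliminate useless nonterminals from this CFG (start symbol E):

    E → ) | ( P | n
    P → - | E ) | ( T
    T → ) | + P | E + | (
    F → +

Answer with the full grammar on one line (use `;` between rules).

E → ) | ( P | n; P → - | E ) | ( T; T → ) | + P | E + | (

Generating nonterminals: {E, F, P, T}.
Reachable from E after that: {E, P, T}.
Removed useless symbols: {F} and every production mentioning them.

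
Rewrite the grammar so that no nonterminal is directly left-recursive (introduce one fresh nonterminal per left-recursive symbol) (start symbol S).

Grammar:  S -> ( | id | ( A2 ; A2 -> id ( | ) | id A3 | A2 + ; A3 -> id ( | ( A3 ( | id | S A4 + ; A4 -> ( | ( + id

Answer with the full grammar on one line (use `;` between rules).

Left recursion appears on A2.
For A2: α = {+}, β = {id (, ), id A3}. Rewrite as A2 → β A2' and A2' → α A2' | ε.

S -> ( | id | ( A2; A2 -> id ( A2' | ) A2' | id A3 A2'; A3 -> id ( | ( A3 ( | id | S A4 +; A4 -> ( | ( + id; A2' -> + A2' | ε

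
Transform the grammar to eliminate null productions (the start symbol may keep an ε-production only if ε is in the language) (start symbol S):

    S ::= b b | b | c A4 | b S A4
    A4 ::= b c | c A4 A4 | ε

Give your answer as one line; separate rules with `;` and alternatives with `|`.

S ::= b b | b | c A4 | c | b S A4 | b S; A4 ::= b c | c A4 A4 | c A4 | c

Nullable set = {A4}.
ε ∉ L(G), so no ε-production is kept.
Expand every rule over subsets of its nullable positions: S → c A4 gives c A4 | c. S → b S A4 gives b S A4 | b S. A4 → c A4 A4 gives c A4 A4 | c A4 | c.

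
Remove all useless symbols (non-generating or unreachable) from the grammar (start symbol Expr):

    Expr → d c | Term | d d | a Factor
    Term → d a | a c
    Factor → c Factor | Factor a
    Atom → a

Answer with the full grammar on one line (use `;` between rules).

Expr → d c | Term | d d; Term → d a | a c

Generating nonterminals: {Atom, Expr, Term}.
Reachable from Expr after that: {Expr, Term}.
Removed useless symbols: {Atom, Factor} and every production mentioning them.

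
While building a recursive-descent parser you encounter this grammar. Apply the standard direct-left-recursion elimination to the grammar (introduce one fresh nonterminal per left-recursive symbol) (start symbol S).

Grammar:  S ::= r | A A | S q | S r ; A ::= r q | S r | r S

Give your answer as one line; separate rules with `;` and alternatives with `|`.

S is directly left-recursive.
For S: α = {q, r}, β = {r, A A}. Rewrite as S → β S' and S' → α S' | ε.

S ::= r S' | A A S'; A ::= r q | S r | r S; S' ::= q S' | r S' | ε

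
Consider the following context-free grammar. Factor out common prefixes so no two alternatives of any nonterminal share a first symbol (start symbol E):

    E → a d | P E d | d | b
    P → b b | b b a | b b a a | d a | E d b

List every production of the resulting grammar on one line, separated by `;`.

P has alternatives sharing prefix 'b b': factor to P → b b P' with P' → ε | a | a a.
P' has alternatives sharing prefix 'a': factor to P' → a P'' with P'' → ε | a.

E → a d | P E d | d | b; P → d a | E d b | b b P'; P' → ε | a P''; P'' → ε | a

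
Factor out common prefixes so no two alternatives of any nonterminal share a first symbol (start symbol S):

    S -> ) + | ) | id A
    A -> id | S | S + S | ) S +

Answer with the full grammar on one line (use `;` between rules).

S -> id A | ) S'; A -> id | ) S + | S A'; S' -> + | ε; A' -> ε | + S

S has alternatives sharing prefix ')': factor to S → ) S' with S' → + | ε.
A has alternatives sharing prefix 'S': factor to A → S A' with A' → ε | + S.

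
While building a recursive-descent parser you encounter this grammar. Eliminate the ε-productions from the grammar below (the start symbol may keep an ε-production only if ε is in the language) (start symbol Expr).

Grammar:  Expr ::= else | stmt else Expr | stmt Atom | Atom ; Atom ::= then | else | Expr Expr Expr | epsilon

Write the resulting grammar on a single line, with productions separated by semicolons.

Expr ::= else | stmt else Expr | stmt else | stmt Atom | stmt | Atom | epsilon; Atom ::= then | else | Expr Expr Expr | Expr Expr | Expr

Nullable nonterminals: {Atom, Expr}.
ε ∈ L(G) since Expr is nullable, so keep Expr → ε.
Add the nullable-subset variants: Expr → stmt else Expr gives stmt else Expr | stmt else. Expr → stmt Atom gives stmt Atom | stmt. Atom → Expr Expr Expr gives Expr Expr Expr | Expr Expr | Expr.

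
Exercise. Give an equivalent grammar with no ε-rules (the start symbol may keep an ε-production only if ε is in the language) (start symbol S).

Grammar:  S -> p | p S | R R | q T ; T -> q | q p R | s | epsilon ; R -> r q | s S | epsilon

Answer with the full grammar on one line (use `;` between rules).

S -> p | p S | R R | R | q T | q | ε; T -> q | q p R | q p | s; R -> r q | s S | s

Nullable nonterminals: {R, S, T}.
ε ∈ L(G) since S is nullable, so keep S → ε.
For each production, add variants omitting each subset of nullable occurrences: S → R R gives R R | R. S → q T gives q T | q. T → q p R gives q p R | q p. R → s S gives s S | s.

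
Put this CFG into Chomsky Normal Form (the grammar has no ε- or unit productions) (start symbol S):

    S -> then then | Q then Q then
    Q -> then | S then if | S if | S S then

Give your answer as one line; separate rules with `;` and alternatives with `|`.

S -> X1 X1 | Q Y1; Q -> then | S Y3 | S X2 | S Y4; X1 -> then; X2 -> if; Y1 -> X1 Y2; Y2 -> Q X1; Y3 -> X1 X2; Y4 -> S X1

Introduce a nonterminal for each terminal appearing in a rule of length ≥ 2: X1 → then, X2 → if.
Binarize each right-hand side of length ≥ 3 by chaining fresh nonterminals (Y1, Y2, …): affected rules were S → Q X1 Q X1; Q → S X1 X2; Q → S S X1.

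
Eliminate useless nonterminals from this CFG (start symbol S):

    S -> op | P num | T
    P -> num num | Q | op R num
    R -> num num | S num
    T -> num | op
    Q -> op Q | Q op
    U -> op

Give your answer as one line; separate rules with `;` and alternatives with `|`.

Generating nonterminals: {P, R, S, T, U}.
Reachable from S after that: {P, R, S, T}.
Removed useless symbols: {Q, U} and every production mentioning them.

S -> op | P num | T; P -> num num | op R num; R -> num num | S num; T -> num | op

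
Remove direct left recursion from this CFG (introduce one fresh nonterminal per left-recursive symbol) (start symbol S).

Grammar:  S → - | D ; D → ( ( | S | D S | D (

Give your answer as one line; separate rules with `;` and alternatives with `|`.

D is directly left-recursive.
For D: α = {S, (}, β = {( (, S}. Rewrite as D → β D' and D' → α D' | ε.

S → - | D; D → ( ( D' | S D'; D' → S D' | ( D' | ε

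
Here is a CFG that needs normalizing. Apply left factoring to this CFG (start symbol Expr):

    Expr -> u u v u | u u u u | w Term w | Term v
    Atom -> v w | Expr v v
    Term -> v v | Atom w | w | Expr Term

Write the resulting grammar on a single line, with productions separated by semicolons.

Expr -> w Term w | Term v | u u Expr1; Atom -> v w | Expr v v; Term -> v v | Atom w | w | Expr Term; Expr1 -> v u | u u

Expr has alternatives sharing prefix 'u u': factor to Expr → u u Expr1 with Expr1 → v u | u u.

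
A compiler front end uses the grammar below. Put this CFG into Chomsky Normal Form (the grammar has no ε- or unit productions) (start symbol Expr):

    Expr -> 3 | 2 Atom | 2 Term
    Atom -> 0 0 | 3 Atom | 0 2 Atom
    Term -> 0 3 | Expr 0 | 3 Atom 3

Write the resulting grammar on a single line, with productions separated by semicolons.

Introduce a nonterminal for each terminal appearing in a rule of length ≥ 2: X1 → 2, X2 → 0, X3 → 3.
Binarize each right-hand side of length ≥ 3 by chaining fresh nonterminals (Y1, Y2, …): affected rules were Atom → X2 X1 Atom; Term → X3 Atom X3.

Expr -> 3 | X1 Atom | X1 Term; Atom -> X2 X2 | X3 Atom | X2 Y1; Term -> X2 X3 | Expr X2 | X3 Y2; X1 -> 2; X2 -> 0; X3 -> 3; Y1 -> X1 Atom; Y2 -> Atom X3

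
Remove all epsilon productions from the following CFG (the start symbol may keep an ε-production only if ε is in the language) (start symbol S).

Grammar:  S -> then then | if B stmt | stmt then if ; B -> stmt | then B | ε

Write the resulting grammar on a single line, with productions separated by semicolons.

Nullable nonterminals: {B}.
ε ∉ L(G), so no ε-production is kept.
Expand every rule over subsets of its nullable positions: S → if B stmt gives if B stmt | if stmt. B → then B gives then B | then.

S -> then then | if B stmt | if stmt | stmt then if; B -> stmt | then B | then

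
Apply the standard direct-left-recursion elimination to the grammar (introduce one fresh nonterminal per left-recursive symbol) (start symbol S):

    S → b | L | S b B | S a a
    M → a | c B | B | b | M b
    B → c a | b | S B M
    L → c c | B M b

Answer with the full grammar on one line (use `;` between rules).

Directly left-recursive nonterminals: S, M.
For S: α = {b B, a a}, β = {b, L}. Rewrite as S → β S' and S' → α S' | ε.
For M: α = {b}, β = {a, c B, B, b}. Rewrite as M → β M' and M' → α M' | ε.

S → b S' | L S'; M → a M' | c B M' | B M' | b M'; B → c a | b | S B M; L → c c | B M b; S' → b B S' | a a S' | ε; M' → b M' | ε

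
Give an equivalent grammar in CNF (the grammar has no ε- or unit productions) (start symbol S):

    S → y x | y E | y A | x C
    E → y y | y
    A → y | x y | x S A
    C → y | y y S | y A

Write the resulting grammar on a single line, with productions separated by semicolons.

S → X1 X2 | X1 E | X1 A | X2 C; E → X1 X1 | y; A → y | X2 X1 | X2 Y1; C → y | X1 Y2 | X1 A; X1 → y; X2 → x; Y1 → S A; Y2 → X1 S

Introduce a nonterminal for each terminal appearing in a rule of length ≥ 2: X1 → y, X2 → x.
Binarize each right-hand side of length ≥ 3 by chaining fresh nonterminals (Y1, Y2, …): affected rules were A → X2 S A; C → X1 X1 S.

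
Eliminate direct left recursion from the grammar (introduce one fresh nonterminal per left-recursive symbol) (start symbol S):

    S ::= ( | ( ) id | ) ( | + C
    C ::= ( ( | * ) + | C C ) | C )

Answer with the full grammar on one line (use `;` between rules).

S ::= ( | ( ) id | ) ( | + C; C ::= ( ( C' | * ) + C'; C' ::= C ) C' | ) C' | ε

Left recursion appears on C.
For C: α = {C ), )}, β = {( (, * ) +}. Rewrite as C → β C' and C' → α C' | ε.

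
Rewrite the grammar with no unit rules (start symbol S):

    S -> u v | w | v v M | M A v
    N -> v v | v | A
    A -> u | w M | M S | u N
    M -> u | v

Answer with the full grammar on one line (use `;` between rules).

S -> u v | w | v v M | M A v; N -> v v | v | u | w M | M S | u N; A -> u | w M | M S | u N; M -> u | v

Unit pairs: N ⇒* {A}.
For every A with A ⇒* B via unit rules, add B's non-unit alternatives to A; then delete every rule of the form X → Y.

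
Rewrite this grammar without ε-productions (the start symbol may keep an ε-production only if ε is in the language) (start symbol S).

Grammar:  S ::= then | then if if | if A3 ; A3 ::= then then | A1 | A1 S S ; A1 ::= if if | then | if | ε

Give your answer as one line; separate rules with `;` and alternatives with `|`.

S ::= then | then if if | if A3 | if; A3 ::= then then | A1 | A1 S S | S S; A1 ::= if if | then | if

Nullable set = {A1, A3}.
ε ∉ L(G), so no ε-production is kept.
Expand every rule over subsets of its nullable positions: S → if A3 gives if A3 | if. A3 → A1 S S gives A1 S S | S S.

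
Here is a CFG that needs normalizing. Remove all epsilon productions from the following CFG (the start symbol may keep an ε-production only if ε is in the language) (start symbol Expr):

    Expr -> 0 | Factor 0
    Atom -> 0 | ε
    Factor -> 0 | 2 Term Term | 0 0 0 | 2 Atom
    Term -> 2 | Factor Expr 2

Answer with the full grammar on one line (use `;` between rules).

The nullable symbols are {Atom}.
ε ∉ L(G), so no ε-production is kept.
Add the nullable-subset variants: Factor → 2 Atom gives 2 Atom | 2.

Expr -> 0 | Factor 0; Atom -> 0; Factor -> 0 | 2 Term Term | 0 0 0 | 2 Atom | 2; Term -> 2 | Factor Expr 2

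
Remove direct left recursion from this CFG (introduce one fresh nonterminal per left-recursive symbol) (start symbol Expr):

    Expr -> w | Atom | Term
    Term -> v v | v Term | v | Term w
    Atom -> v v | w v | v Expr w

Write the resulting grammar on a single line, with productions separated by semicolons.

Expr -> w | Atom | Term; Term -> v v Term1 | v Term Term1 | v Term1; Atom -> v v | w v | v Expr w; Term1 -> w Term1 | ε

Left recursion appears on Term.
For Term: α = {w}, β = {v v, v Term, v}. Rewrite as Term → β Term1 and Term1 → α Term1 | ε.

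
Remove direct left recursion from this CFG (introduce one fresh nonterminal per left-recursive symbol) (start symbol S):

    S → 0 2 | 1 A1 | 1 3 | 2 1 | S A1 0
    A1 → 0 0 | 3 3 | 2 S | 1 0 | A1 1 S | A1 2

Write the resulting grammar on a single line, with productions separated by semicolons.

S, A1 are directly left-recursive.
For S: α = {A1 0}, β = {0 2, 1 A1, 1 3, 2 1}. Rewrite as S → β S' and S' → α S' | ε.
For A1: α = {1 S, 2}, β = {0 0, 3 3, 2 S, 1 0}. Rewrite as A1 → β A1' and A1' → α A1' | ε.

S → 0 2 S' | 1 A1 S' | 1 3 S' | 2 1 S'; A1 → 0 0 A1' | 3 3 A1' | 2 S A1' | 1 0 A1'; S' → A1 0 S' | ε; A1' → 1 S A1' | 2 A1' | ε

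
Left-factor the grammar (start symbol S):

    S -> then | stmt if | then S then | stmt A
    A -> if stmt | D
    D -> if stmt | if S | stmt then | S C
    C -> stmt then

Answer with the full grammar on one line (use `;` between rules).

S -> then S' | stmt S''; A -> if stmt | D; D -> stmt then | S C | if D'; C -> stmt then; S' -> ε | S then; S'' -> if | A; D' -> stmt | S

S has alternatives sharing prefix 'then': factor to S → then S' with S' → ε | S then.
S has alternatives sharing prefix 'stmt': factor to S → stmt S'' with S'' → if | A.
D has alternatives sharing prefix 'if': factor to D → if D' with D' → stmt | S.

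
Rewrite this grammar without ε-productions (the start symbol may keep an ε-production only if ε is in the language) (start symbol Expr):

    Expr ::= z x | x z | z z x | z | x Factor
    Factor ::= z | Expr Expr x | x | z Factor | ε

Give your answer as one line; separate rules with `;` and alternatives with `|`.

Expr ::= z x | x z | z z x | z | x Factor | x; Factor ::= z | Expr Expr x | x | z Factor

Nullable nonterminals: {Factor}.
ε ∉ L(G), so no ε-production is kept.
Add the nullable-subset variants: Expr → x Factor gives x Factor | x.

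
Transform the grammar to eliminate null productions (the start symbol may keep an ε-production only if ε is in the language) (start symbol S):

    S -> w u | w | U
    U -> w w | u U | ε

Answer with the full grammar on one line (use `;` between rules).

S -> w u | w | U | ε; U -> w w | u U | u

Nullable nonterminals: {S, U}.
ε ∈ L(G) since S is nullable, so keep S → ε.
Add the nullable-subset variants: U → u U gives u U | u.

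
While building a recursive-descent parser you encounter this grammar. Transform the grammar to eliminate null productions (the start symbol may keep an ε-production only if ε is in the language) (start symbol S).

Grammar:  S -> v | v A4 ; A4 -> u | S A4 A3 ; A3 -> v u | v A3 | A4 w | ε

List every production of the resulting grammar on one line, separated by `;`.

S -> v | v A4; A4 -> u | S A4 A3 | S A4; A3 -> v u | v A3 | v | A4 w

The nullable symbols are {A3}.
ε ∉ L(G), so no ε-production is kept.
Add the nullable-subset variants: A4 → S A4 A3 gives S A4 A3 | S A4. A3 → v A3 gives v A3 | v.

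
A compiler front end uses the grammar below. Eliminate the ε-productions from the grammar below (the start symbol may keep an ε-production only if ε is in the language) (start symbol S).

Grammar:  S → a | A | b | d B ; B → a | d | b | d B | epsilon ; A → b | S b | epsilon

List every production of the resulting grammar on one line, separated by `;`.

S → a | A | b | d B | d | ε; B → a | d | b | d B; A → b | S b

Nullable set = {A, B, S}.
ε ∈ L(G) since S is nullable, so keep S → ε.
Add the nullable-subset variants: S → d B gives d B | d.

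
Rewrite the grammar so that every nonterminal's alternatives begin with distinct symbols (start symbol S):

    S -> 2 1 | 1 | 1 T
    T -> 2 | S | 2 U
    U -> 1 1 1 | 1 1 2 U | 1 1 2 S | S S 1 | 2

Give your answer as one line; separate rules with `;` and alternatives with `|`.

S has alternatives sharing prefix '1': factor to S → 1 S' with S' → ε | T.
T has alternatives sharing prefix '2': factor to T → 2 T' with T' → ε | U.
U has alternatives sharing prefix '1 1': factor to U → 1 1 U' with U' → 1 | 2 U | 2 S.
U' has alternatives sharing prefix '2': factor to U' → 2 U'' with U'' → U | S.

S -> 2 1 | 1 S'; T -> S | 2 T'; U -> S S 1 | 2 | 1 1 U'; S' -> ε | T; T' -> ε | U; U' -> 1 | 2 U''; U'' -> U | S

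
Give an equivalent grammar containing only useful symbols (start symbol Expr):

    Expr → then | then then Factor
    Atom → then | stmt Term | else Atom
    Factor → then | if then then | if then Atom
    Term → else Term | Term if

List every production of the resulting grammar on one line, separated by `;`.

Expr → then | then then Factor; Atom → then | else Atom; Factor → then | if then then | if then Atom

Generating nonterminals: {Atom, Expr, Factor}.
Reachable from Expr after that: {Atom, Expr, Factor}.
Removed useless symbols: {Term} and every production mentioning them.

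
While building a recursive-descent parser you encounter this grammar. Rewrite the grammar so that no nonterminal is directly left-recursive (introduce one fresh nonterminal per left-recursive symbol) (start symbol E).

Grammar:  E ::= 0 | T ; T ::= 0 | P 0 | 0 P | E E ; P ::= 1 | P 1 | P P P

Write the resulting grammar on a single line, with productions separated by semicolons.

E ::= 0 | T; T ::= 0 | P 0 | 0 P | E E; P ::= 1 P'; P' ::= 1 P' | P P P' | ε

P is directly left-recursive.
For P: α = {1, P P}, β = {1}. Rewrite as P → β P' and P' → α P' | ε.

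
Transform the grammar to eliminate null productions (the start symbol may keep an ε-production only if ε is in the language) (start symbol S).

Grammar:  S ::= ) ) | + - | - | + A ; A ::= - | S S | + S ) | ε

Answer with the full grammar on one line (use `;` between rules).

S ::= ) ) | + - | - | + A | +; A ::= - | S S | + S )

The nullable symbols are {A}.
ε ∉ L(G), so no ε-production is kept.
Add the nullable-subset variants: S → + A gives + A | +.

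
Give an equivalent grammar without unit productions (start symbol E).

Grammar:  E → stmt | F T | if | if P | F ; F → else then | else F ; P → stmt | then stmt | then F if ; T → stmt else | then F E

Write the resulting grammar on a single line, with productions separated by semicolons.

Unit pairs: E ⇒* {F}.
Replace each nonterminal's rules with the union of the non-unit rules of every nonterminal it unit-derives.

E → stmt | F T | if | if P | else then | else F; F → else then | else F; P → stmt | then stmt | then F if; T → stmt else | then F E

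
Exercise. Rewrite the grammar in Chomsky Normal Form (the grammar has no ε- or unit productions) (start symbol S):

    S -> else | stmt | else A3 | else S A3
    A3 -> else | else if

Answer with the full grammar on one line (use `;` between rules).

Introduce a nonterminal for each terminal appearing in a rule of length ≥ 2: X1 → else, X2 → if.
Binarize each right-hand side of length ≥ 3 by chaining fresh nonterminals (Y1, Y2, …): affected rules were S → X1 S A3.

S -> else | stmt | X1 A3 | X1 Y1; A3 -> else | X1 X2; X1 -> else; X2 -> if; Y1 -> S A3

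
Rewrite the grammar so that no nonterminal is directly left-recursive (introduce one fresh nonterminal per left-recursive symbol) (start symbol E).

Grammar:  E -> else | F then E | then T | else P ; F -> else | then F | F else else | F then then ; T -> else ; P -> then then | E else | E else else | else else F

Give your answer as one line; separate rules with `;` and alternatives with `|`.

F is directly left-recursive.
For F: α = {else else, then then}, β = {else, then F}. Rewrite as F → β F' and F' → α F' | ε.

E -> else | F then E | then T | else P; F -> else F' | then F F'; T -> else; P -> then then | E else | E else else | else else F; F' -> else else F' | then then F' | epsilon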